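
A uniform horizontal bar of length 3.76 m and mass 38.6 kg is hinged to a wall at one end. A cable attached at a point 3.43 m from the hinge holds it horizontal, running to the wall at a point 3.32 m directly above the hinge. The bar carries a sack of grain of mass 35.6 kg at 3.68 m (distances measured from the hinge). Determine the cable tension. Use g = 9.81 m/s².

T ≈ 837 N

About the hinge:
Beam weight: 38.6 × 9.81 = 378.7 N down at 1.88 m → arm 1.88 m, τ = 378.7 × 1.88 = 712 N·m clockwise.
Sack of grain: 35.6 × 9.81 = 349.2 N down at 3.68 m → arm 3.68 m, τ = 349.2 × 3.68 = 1285 N·m clockwise.
Total clockwise load moment = 1997 N·m.
The cable tension T acts at 3.43 m; only its component perpendicular to the bar, T sinθ, produces torque. sinθ = h/√(h²+d²) = 3.32/√(3.32²+3.43²) = 0.6955.
For rotational equilibrium, T × 3.43 × 0.6955 = 1997, so T = 1997 / 2.386 = 837 N.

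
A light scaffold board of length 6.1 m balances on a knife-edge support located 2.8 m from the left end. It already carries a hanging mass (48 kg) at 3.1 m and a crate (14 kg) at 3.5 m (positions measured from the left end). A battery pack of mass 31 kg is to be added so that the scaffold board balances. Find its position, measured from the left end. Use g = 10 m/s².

x ≈ 2.02 m from the left end

Choose the knife-edge support (at 2.8 m from the left end) as the axis so the support reaction has zero arm there.
Hanging mass: 48 × 10 = 480 N down at 3.1 m → arm 0.3 m, τ = 480 × 0.3 = 144 N·m clockwise.
Crate: 14 × 10 = 140 N down at 3.5 m → arm 0.7 m, τ = 140 × 0.7 = 98 N·m clockwise.
Net moment of existing loads = 242 N·m clockwise.
The battery pack weighs 31 × 10 = 310 N and must supply an equal counterclockwise moment, so its lever arm about the knife-edge support is 242 / 310 = 0.781 m.
That puts it at 2.8 − 0.781 = 2.02 m from the left end.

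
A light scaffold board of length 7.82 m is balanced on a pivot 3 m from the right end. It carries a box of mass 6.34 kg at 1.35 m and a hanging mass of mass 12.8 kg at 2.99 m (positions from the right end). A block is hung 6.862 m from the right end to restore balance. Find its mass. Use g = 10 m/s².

Taking torques about the pivot (at 3 m from the right end):
Box: 6.34 × 10 = 63.4 N down at 1.35 m → arm 1.65 m, τ = 63.4 × 1.65 = 104.6 N·m clockwise.
Hanging mass: 12.8 × 10 = 128 N down at 2.99 m → arm 0.01 m, τ = 128 × 0.01 = 1.28 N·m clockwise.
Net moment of known loads = 105.9 N·m clockwise.
An unknown mass m at 6.862 m has arm 3.862 m; its moment is m·g·3.862 counterclockwise.
Balancing moments: m × 10 × 3.862 = 105.9, giving m = 105.9 / (10 × 3.862) = 2.74 kg.

m ≈ 2.74 kg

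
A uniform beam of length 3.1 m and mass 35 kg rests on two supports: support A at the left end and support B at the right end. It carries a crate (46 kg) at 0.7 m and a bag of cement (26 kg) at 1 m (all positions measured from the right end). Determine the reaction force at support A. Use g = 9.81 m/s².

Sum moments about support B (its reaction then has zero moment arm).
Beam weight: 35 × 9.81 = 343.4 N down at 1.55 m → arm 1.55 m, τ = 343.4 × 1.55 = 532.3 N·m counterclockwise.
Crate: 46 × 9.81 = 451.3 N down at 0.7 m → arm 0.7 m, τ = 451.3 × 0.7 = 315.9 N·m counterclockwise.
Bag of cement: 26 × 9.81 = 255.1 N down at 1 m → arm 1 m, τ = 255.1 × 1 = 255.1 N·m counterclockwise.
Net load moment about support B = 1103 N·m counterclockwise.
Reaction R at support A is upward at 3.1 m, arm 3.1 m → moment R × 3.1 clockwise.
Στ = 0 ⇒ R × 3.1 = 1103 ⇒ R = 356 N.

R_A ≈ 356 N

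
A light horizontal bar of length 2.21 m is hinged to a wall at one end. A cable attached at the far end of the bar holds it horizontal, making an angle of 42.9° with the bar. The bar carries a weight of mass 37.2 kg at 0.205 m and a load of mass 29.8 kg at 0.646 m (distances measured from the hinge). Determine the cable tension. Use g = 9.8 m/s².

T ≈ 175 N

Taking torques about the hinge:
Weight: 37.2 × 9.8 = 364.6 N down at 0.205 m → arm 0.205 m, τ = 364.6 × 0.205 = 74.74 N·m clockwise.
Load: 29.8 × 9.8 = 292 N down at 0.646 m → arm 0.646 m, τ = 292 × 0.646 = 188.6 N·m clockwise.
Total clockwise load moment = 263.3 N·m.
The cable tension T acts at 2.21 m; only its component perpendicular to the bar, T sinθ, produces torque. sin 42.9° = 0.6807.
For rotational equilibrium, T × 2.21 × 0.6807 = 263.3, so T = 263.3 / 1.504 = 175 N.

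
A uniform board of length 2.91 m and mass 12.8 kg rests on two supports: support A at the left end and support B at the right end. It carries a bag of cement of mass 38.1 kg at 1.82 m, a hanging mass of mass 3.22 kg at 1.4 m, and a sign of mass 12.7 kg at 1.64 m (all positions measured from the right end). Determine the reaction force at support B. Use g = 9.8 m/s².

R_B ≈ 273 N

Choose support A as the axis so its reaction then has zero moment arm.
Beam weight: 12.8 × 9.8 = 125.4 N down at 1.455 m → arm 1.455 m, τ = 125.4 × 1.455 = 182.5 N·m clockwise.
Bag of cement: 38.1 × 9.8 = 373.4 N down at 1.82 m → arm 1.09 m, τ = 373.4 × 1.09 = 407 N·m clockwise.
Hanging mass: 3.22 × 9.8 = 31.56 N down at 1.4 m → arm 1.51 m, τ = 31.56 × 1.51 = 47.66 N·m clockwise.
Sign: 12.7 × 9.8 = 124.5 N down at 1.64 m → arm 1.27 m, τ = 124.5 × 1.27 = 158.1 N·m clockwise.
Net load moment about support A = 795.3 N·m clockwise.
Reaction R at support B is upward at 0 m, arm 2.91 m → moment R × 2.91 counterclockwise.
Στ = 0 ⇒ R × 2.91 = 795.3 ⇒ R = 273 N.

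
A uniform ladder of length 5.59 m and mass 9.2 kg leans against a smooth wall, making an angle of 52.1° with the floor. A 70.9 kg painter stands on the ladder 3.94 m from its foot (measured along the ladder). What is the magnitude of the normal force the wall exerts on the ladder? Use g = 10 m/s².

About the foot of the ladder:
Ladder weight 9.2×10 = 92 N acts at 2.795 m along the ladder; its horizontal arm is 2.795·cos52.1° = 1.717 m → τ = 158 N·m clockwise.
Painter: 70.9×10 = 709 N at 3.94 m → arm 2.42 m → τ = 1716 N·m clockwise.
Wall normal N acts horizontally at the top; its moment arm is the height L sinθ = 5.59·sin52.1° = 4.411 m, counterclockwise.
Balancing moments: N × 4.411 = 1874, giving N = 425 N.

N_wall ≈ 425 N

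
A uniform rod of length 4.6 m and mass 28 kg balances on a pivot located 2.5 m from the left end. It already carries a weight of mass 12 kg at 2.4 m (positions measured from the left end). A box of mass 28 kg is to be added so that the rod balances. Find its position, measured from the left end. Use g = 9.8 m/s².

Taking torques about the pivot (at 2.5 m from the left end):
Beam weight: 28 × 9.8 = 274.4 N down at 2.3 m → arm 0.2 m, τ = 274.4 × 0.2 = 54.88 N·m counterclockwise.
Weight: 12 × 9.8 = 117.6 N down at 2.4 m → arm 0.1 m, τ = 117.6 × 0.1 = 11.76 N·m counterclockwise.
Net moment of existing loads = 66.64 N·m counterclockwise.
The box weighs 28 × 9.8 = 274.4 N and must supply an equal clockwise moment, so its lever arm about the pivot is 66.64 / 274.4 = 0.243 m.
That puts it at 2.5 + 0.243 = 2.74 m from the left end.

x ≈ 2.74 m from the left end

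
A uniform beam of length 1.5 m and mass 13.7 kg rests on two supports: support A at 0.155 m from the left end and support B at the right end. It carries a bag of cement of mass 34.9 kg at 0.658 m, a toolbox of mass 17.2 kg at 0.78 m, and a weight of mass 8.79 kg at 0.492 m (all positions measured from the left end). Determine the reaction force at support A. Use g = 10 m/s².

Choose support B as the axis so its reaction then has zero moment arm.
Beam weight: 13.7 × 10 = 137 N down at 0.75 m → arm 0.75 m, τ = 137 × 0.75 = 102.8 N·m counterclockwise.
Bag of cement: 34.9 × 10 = 349 N down at 0.658 m → arm 0.842 m, τ = 349 × 0.842 = 293.9 N·m counterclockwise.
Toolbox: 17.2 × 10 = 172 N down at 0.78 m → arm 0.72 m, τ = 172 × 0.72 = 123.8 N·m counterclockwise.
Weight: 8.79 × 10 = 87.9 N down at 0.492 m → arm 1.008 m, τ = 87.9 × 1.008 = 88.6 N·m counterclockwise.
Net load moment about support B = 609.1 N·m counterclockwise.
Reaction R at support A is upward at 0.155 m, arm 1.345 m → moment R × 1.345 clockwise.
Στ = 0 ⇒ R × 1.345 = 609.1 ⇒ R = 453 N.

R_A ≈ 453 N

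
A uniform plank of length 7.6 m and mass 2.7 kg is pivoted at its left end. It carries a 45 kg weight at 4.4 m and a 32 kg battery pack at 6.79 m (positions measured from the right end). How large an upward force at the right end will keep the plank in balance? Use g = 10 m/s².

Sum moments about the left end (the unknown pivot reaction has zero arm there).
Beam weight: 2.7 × 10 = 27 N down at 3.8 m → arm 3.8 m, τ = 27 × 3.8 = 102.6 N·m clockwise.
Weight: 45 × 10 = 450 N down at 4.4 m → arm 3.2 m, τ = 450 × 3.2 = 1440 N·m clockwise.
Battery pack: 32 × 10 = 320 N down at 6.79 m → arm 0.81 m, τ = 320 × 0.81 = 259.2 N·m clockwise.
Net moment of the loads = 1802 N·m clockwise.
The upward force F acts at the right end, arm 7.6 m, giving F × 7.6 counterclockwise.
Στ = 0 ⇒ F × 7.6 = 1802 ⇒ F = 1802 / 7.6 = 237 N.

F ≈ 237 N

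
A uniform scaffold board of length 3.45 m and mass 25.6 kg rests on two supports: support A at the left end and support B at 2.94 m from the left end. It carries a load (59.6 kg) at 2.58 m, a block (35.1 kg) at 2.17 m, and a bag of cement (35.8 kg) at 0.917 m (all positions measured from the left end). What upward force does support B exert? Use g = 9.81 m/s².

R_B ≈ 1020 N

Taking torques about support A:
Beam weight: 25.6 × 9.81 = 251.1 N down at 1.725 m → arm 1.725 m, τ = 251.1 × 1.725 = 433.1 N·m clockwise.
Load: 59.6 × 9.81 = 584.7 N down at 2.58 m → arm 2.58 m, τ = 584.7 × 2.58 = 1509 N·m clockwise.
Block: 35.1 × 9.81 = 344.3 N down at 2.17 m → arm 2.17 m, τ = 344.3 × 2.17 = 747.1 N·m clockwise.
Bag of cement: 35.8 × 9.81 = 351.2 N down at 0.917 m → arm 0.917 m, τ = 351.2 × 0.917 = 322.1 N·m clockwise.
Net load moment about support A = 3011 N·m clockwise.
Reaction R at support B is upward at 2.94 m, arm 2.94 m → moment R × 2.94 counterclockwise.
For rotational equilibrium, R × 2.94 = 3011, so R = 1020 N.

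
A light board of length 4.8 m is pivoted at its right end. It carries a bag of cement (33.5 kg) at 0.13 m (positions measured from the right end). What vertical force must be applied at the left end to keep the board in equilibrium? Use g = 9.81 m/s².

F ≈ 8.9 N

Taking torques about the right end:
Bag of cement: 33.5 × 9.81 = 328.6 N down at 0.13 m → arm 0.13 m, τ = 328.6 × 0.13 = 42.72 N·m counterclockwise.
Net moment of the loads = 42.72 N·m counterclockwise.
The upward force F acts at the left end, arm 4.8 m, giving F × 4.8 clockwise.
Setting net torque to zero: F × 4.8 = 42.72 → F = 42.72 / 4.8 = 8.9 N.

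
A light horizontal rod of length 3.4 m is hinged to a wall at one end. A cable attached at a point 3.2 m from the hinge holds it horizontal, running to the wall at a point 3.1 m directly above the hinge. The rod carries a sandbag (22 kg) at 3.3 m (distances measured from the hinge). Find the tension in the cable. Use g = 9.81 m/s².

T ≈ 320 N

About the hinge:
Sandbag: 22 × 9.81 = 215.8 N down at 3.3 m → arm 3.3 m, τ = 215.8 × 3.3 = 712.1 N·m clockwise.
Total clockwise load moment = 712.1 N·m.
The cable tension T acts at 3.2 m; only its component perpendicular to the rod, T sinθ, produces torque. sinθ = h/√(h²+d²) = 3.1/√(3.1²+3.2²) = 0.6958.
Balancing moments: T × 3.2 × 0.6958 = 712.1, giving T = 712.1 / 2.227 = 320 N.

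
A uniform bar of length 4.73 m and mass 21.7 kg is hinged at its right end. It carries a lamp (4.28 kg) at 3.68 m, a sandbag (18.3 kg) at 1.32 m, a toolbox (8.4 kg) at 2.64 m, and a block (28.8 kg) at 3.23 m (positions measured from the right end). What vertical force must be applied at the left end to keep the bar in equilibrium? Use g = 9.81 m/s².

F ≈ 428 N

Taking torques about the right end:
Beam weight: 21.7 × 9.81 = 212.9 N down at 2.365 m → arm 2.365 m, τ = 212.9 × 2.365 = 503.5 N·m counterclockwise.
Lamp: 4.28 × 9.81 = 41.99 N down at 3.68 m → arm 3.68 m, τ = 41.99 × 3.68 = 154.5 N·m counterclockwise.
Sandbag: 18.3 × 9.81 = 179.5 N down at 1.32 m → arm 1.32 m, τ = 179.5 × 1.32 = 236.9 N·m counterclockwise.
Toolbox: 8.4 × 9.81 = 82.4 N down at 2.64 m → arm 2.64 m, τ = 82.4 × 2.64 = 217.5 N·m counterclockwise.
Block: 28.8 × 9.81 = 282.5 N down at 3.23 m → arm 3.23 m, τ = 282.5 × 3.23 = 912.5 N·m counterclockwise.
Net moment of the loads = 2025 N·m counterclockwise.
The upward force F acts at the left end, arm 4.73 m, giving F × 4.73 clockwise.
Setting net torque to zero: F × 4.73 = 2025 → F = 2025 / 4.73 = 428 N.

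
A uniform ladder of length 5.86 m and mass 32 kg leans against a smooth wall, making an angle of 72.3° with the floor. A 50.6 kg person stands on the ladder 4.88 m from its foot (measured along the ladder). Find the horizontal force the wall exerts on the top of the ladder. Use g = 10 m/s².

Sum moments about the foot of the ladder (the floor normal and friction both act there and drop out).
Ladder weight 32×10 = 320 N acts at 2.93 m along the ladder; its horizontal arm is 2.93·cos72.3° = 0.8908 m → τ = 285.1 N·m clockwise.
Person: 50.6×10 = 506 N at 4.88 m → arm 1.484 m → τ = 750.9 N·m clockwise.
Wall normal N acts horizontally at the top; its moment arm is the height L sinθ = 5.86·sin72.3° = 5.583 m, counterclockwise.
Setting net torque to zero: N × 5.583 = 1036 → N = 186 N.

N_wall ≈ 186 N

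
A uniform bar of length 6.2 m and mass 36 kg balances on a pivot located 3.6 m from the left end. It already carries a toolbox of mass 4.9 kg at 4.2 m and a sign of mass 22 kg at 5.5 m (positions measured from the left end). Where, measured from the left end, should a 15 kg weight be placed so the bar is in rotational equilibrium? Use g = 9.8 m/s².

Choose the pivot (at 3.6 m from the left end) as the axis so the support reaction has zero arm there.
Beam weight: 36 × 9.8 = 352.8 N down at 3.1 m → arm 0.5 m, τ = 352.8 × 0.5 = 176.4 N·m counterclockwise.
Toolbox: 4.9 × 9.8 = 48.02 N down at 4.2 m → arm 0.6 m, τ = 48.02 × 0.6 = 28.81 N·m clockwise.
Sign: 22 × 9.8 = 215.6 N down at 5.5 m → arm 1.9 m, τ = 215.6 × 1.9 = 409.6 N·m clockwise.
Net moment of existing loads = 262 N·m clockwise.
The weight weighs 15 × 9.8 = 147 N and must supply an equal counterclockwise moment, so its lever arm about the pivot is 262 / 147 = 1.78 m.
That puts it at 3.6 − 1.78 = 1.82 m from the left end.

x ≈ 1.82 m from the left end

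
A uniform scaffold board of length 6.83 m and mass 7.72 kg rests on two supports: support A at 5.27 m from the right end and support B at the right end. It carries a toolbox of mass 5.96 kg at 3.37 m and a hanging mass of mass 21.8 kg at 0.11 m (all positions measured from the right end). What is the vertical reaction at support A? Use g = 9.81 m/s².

R_A ≈ 90.9 N

About support B:
Beam weight: 7.72 × 9.81 = 75.73 N down at 3.415 m → arm 3.415 m, τ = 75.73 × 3.415 = 258.6 N·m counterclockwise.
Toolbox: 5.96 × 9.81 = 58.47 N down at 3.37 m → arm 3.37 m, τ = 58.47 × 3.37 = 197 N·m counterclockwise.
Hanging mass: 21.8 × 9.81 = 213.9 N down at 0.11 m → arm 0.11 m, τ = 213.9 × 0.11 = 23.53 N·m counterclockwise.
Net load moment about support B = 479.1 N·m counterclockwise.
Reaction R at support A is upward at 5.27 m, arm 5.27 m → moment R × 5.27 clockwise.
For rotational equilibrium, R × 5.27 = 479.1, so R = 90.9 N.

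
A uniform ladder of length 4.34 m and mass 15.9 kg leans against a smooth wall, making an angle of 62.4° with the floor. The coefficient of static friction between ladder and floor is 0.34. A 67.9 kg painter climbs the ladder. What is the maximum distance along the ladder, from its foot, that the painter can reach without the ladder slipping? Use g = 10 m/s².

Sum moments about the foot of the ladder (the floor normal and friction both act there and drop out).
Ladder weight 15.9×10 = 159 N acts at 2.17 m along the ladder; its horizontal arm is 2.17·cos62.4° = 1.005 m → τ = 159.8 N·m clockwise.
Painter weight 67.9×10 = 679 N at distance d → arm d·cos62.4° → τ = 679·d·0.4633 clockwise.
Wall normal N at the top has arm L sinθ = 3.846 m counterclockwise, so Στ = 0 gives N·3.846 = 159.8 + 314.6·d.
ΣFy = 0 ⇒ N_floor = 838 N, so the maximum friction is μ_s·N_floor = 0.34×838 = 284.9 N. ΣFx = 0 ⇒ N_wall = f, so at the slipping point N = 284.9 N.
Substituting: 284.9×3.846 = 159.8 + 314.6·d ⇒ d = (1096 − 159.8) / 314.6 = 2.98 m.

d ≈ 2.98 m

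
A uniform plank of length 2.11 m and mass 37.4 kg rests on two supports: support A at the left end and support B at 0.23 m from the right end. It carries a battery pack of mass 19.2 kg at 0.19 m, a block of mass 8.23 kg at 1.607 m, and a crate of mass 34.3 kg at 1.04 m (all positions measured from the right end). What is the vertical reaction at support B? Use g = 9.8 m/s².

Take moments about support A.
Beam weight: 37.4 × 9.8 = 366.5 N down at 1.055 m → arm 1.055 m, τ = 366.5 × 1.055 = 386.7 N·m clockwise.
Battery pack: 19.2 × 9.8 = 188.2 N down at 0.19 m → arm 1.92 m, τ = 188.2 × 1.92 = 361.3 N·m clockwise.
Block: 8.23 × 9.8 = 80.65 N down at 1.607 m → arm 0.503 m, τ = 80.65 × 0.503 = 40.57 N·m clockwise.
Crate: 34.3 × 9.8 = 336.1 N down at 1.04 m → arm 1.07 m, τ = 336.1 × 1.07 = 359.6 N·m clockwise.
Net load moment about support A = 1148 N·m clockwise.
Reaction R at support B is upward at 0.23 m, arm 1.88 m → moment R × 1.88 counterclockwise.
Στ = 0 ⇒ R × 1.88 = 1148 ⇒ R = 611 N.

R_B ≈ 611 N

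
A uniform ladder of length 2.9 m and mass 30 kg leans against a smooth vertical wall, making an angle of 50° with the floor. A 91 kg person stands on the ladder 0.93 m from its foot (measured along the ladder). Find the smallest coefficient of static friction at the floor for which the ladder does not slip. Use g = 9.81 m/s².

μ_min ≈ 0.306

Sum moments about the foot of the ladder (the floor normal and friction both act there and drop out).
Ladder weight 30×9.81 = 294.3 N acts at 1.45 m along the ladder; its horizontal arm is 1.45·cos50° = 0.932 m → τ = 274.3 N·m clockwise.
Person: 91×9.81 = 892.7 N at 0.93 m → arm 0.5978 m → τ = 533.7 N·m clockwise.
Wall normal N acts horizontally at the top; its moment arm is the height L sinθ = 2.9·sin50° = 2.222 m, counterclockwise.
For rotational equilibrium, N × 2.222 = 808, so N = 363.6 N.
ΣFx = 0 ⇒ f = N_wall = 363.6 N. ΣFy = 0 ⇒ N_floor = 1187 N.
μ_min = f / N_floor = 363.6 / 1187 = 0.306.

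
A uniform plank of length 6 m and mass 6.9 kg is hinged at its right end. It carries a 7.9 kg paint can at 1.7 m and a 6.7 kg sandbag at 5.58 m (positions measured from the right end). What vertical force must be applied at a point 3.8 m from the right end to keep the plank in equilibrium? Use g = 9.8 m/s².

Taking torques about the right end:
Beam weight: 6.9 × 9.8 = 67.62 N down at 3 m → arm 3 m, τ = 67.62 × 3 = 202.9 N·m counterclockwise.
Paint can: 7.9 × 9.8 = 77.42 N down at 1.7 m → arm 1.7 m, τ = 77.42 × 1.7 = 131.6 N·m counterclockwise.
Sandbag: 6.7 × 9.8 = 65.66 N down at 5.58 m → arm 5.58 m, τ = 65.66 × 5.58 = 366.4 N·m counterclockwise.
Net moment of the loads = 700.9 N·m counterclockwise.
The upward force F acts at a point 3.8 m from the right end, arm 3.8 m, giving F × 3.8 clockwise.
Setting net torque to zero: F × 3.8 = 700.9 → F = 700.9 / 3.8 = 184 N.

F ≈ 184 N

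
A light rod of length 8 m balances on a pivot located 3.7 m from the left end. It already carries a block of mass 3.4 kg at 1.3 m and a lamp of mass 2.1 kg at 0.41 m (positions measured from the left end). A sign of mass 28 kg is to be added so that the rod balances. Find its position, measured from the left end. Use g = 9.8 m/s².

Taking torques about the pivot (at 3.7 m from the left end):
Block: 3.4 × 9.8 = 33.32 N down at 1.3 m → arm 2.4 m, τ = 33.32 × 2.4 = 79.97 N·m counterclockwise.
Lamp: 2.1 × 9.8 = 20.58 N down at 0.41 m → arm 3.29 m, τ = 20.58 × 3.29 = 67.71 N·m counterclockwise.
Net moment of existing loads = 147.7 N·m counterclockwise.
The sign weighs 28 × 9.8 = 274.4 N and must supply an equal clockwise moment, so its lever arm about the pivot is 147.7 / 274.4 = 0.538 m.
That puts it at 3.7 + 0.538 = 4.24 m from the left end.

x ≈ 4.24 m from the left end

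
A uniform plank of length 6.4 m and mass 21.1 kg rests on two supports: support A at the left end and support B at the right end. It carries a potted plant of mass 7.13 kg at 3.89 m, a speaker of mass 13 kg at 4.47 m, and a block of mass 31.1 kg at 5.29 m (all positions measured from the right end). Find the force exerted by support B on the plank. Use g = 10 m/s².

R_B ≈ 227 N

About support A:
Beam weight: 21.1 × 10 = 211 N down at 3.2 m → arm 3.2 m, τ = 211 × 3.2 = 675.2 N·m clockwise.
Potted plant: 7.13 × 10 = 71.3 N down at 3.89 m → arm 2.51 m, τ = 71.3 × 2.51 = 179 N·m clockwise.
Speaker: 13 × 10 = 130 N down at 4.47 m → arm 1.93 m, τ = 130 × 1.93 = 250.9 N·m clockwise.
Block: 31.1 × 10 = 311 N down at 5.29 m → arm 1.11 m, τ = 311 × 1.11 = 345.2 N·m clockwise.
Net load moment about support A = 1450 N·m clockwise.
Reaction R at support B is upward at 0 m, arm 6.4 m → moment R × 6.4 counterclockwise.
Balancing moments: R × 6.4 = 1450, giving R = 227 N.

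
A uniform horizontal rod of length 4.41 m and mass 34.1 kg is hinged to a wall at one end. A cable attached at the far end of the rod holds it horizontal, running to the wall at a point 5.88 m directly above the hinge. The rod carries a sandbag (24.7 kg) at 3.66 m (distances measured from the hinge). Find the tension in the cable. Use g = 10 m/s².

T ≈ 469 N

Taking torques about the hinge:
Beam weight: 34.1 × 10 = 341 N down at 2.205 m → arm 2.205 m, τ = 341 × 2.205 = 751.9 N·m clockwise.
Sandbag: 24.7 × 10 = 247 N down at 3.66 m → arm 3.66 m, τ = 247 × 3.66 = 904 N·m clockwise.
Total clockwise load moment = 1656 N·m.
The cable tension T acts at 4.41 m; only its component perpendicular to the rod, T sinθ, produces torque. sinθ = h/√(h²+d²) = 5.88/√(5.88²+4.41²) = 0.8.
Στ = 0 ⇒ T × 4.41 × 0.8 = 1656 ⇒ T = 1656 / 3.528 = 469 N.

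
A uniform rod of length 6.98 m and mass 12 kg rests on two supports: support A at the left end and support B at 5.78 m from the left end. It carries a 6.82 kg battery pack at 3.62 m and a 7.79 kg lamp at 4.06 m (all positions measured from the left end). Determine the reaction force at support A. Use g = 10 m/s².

R_A ≈ 96.2 N

About support B:
Beam weight: 12 × 10 = 120 N down at 3.49 m → arm 2.29 m, τ = 120 × 2.29 = 274.8 N·m counterclockwise.
Battery pack: 6.82 × 10 = 68.2 N down at 3.62 m → arm 2.16 m, τ = 68.2 × 2.16 = 147.3 N·m counterclockwise.
Lamp: 7.79 × 10 = 77.9 N down at 4.06 m → arm 1.72 m, τ = 77.9 × 1.72 = 134 N·m counterclockwise.
Net load moment about support B = 556.1 N·m counterclockwise.
Reaction R at support A is upward at 0 m, arm 5.78 m → moment R × 5.78 clockwise.
Balancing moments: R × 5.78 = 556.1, giving R = 96.2 N.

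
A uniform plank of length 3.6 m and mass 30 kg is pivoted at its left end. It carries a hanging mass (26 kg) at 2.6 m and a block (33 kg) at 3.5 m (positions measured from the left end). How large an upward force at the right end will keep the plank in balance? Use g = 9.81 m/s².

About the left end:
Beam weight: 30 × 9.81 = 294.3 N down at 1.8 m → arm 1.8 m, τ = 294.3 × 1.8 = 529.7 N·m clockwise.
Hanging mass: 26 × 9.81 = 255.1 N down at 2.6 m → arm 2.6 m, τ = 255.1 × 2.6 = 663.3 N·m clockwise.
Block: 33 × 9.81 = 323.7 N down at 3.5 m → arm 3.5 m, τ = 323.7 × 3.5 = 1133 N·m clockwise.
Net moment of the loads = 2326 N·m clockwise.
The upward force F acts at the right end, arm 3.6 m, giving F × 3.6 counterclockwise.
Balancing moments: F × 3.6 = 2326, giving F = 2326 / 3.6 = 646 N.

F ≈ 646 N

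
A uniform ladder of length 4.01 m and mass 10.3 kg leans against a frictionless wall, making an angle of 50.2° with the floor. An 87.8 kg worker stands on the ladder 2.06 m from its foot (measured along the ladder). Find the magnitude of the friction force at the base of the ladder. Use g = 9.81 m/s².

f ≈ 411 N

About the foot of the ladder:
Ladder weight 10.3×9.81 = 101 N acts at 2.005 m along the ladder; its horizontal arm is 2.005·cos50.2° = 1.283 m → τ = 129.6 N·m clockwise.
Worker: 87.8×9.81 = 861.3 N at 2.06 m → arm 1.319 m → τ = 1136 N·m clockwise.
Wall normal N acts horizontally at the top; its moment arm is the height L sinθ = 4.01·sin50.2° = 3.081 m, counterclockwise.
Στ = 0 ⇒ N × 3.081 = 1266 ⇒ N = 411 N.
ΣFx = 0: friction at the foot balances the wall's push, so f = N_wall = 411 N.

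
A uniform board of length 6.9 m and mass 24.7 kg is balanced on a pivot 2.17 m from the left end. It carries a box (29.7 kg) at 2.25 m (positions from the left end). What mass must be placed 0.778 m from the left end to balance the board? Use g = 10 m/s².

m ≈ 24.4 kg

About the pivot (at 2.17 m from the left end):
Beam weight: 24.7 × 10 = 247 N down at 3.45 m → arm 1.28 m, τ = 247 × 1.28 = 316.2 N·m clockwise.
Box: 29.7 × 10 = 297 N down at 2.25 m → arm 0.08 m, τ = 297 × 0.08 = 23.76 N·m clockwise.
Net moment of known loads = 340 N·m clockwise.
An unknown mass m at 0.778 m has arm 1.392 m; its moment is m·g·1.392 counterclockwise.
Setting net torque to zero: m × 10 × 1.392 = 340 → m = 340 / (10 × 1.392) = 24.4 kg.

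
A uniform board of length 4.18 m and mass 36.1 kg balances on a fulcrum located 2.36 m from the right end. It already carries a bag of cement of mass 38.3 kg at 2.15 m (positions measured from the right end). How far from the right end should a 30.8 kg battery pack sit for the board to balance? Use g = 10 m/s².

Sum moments about the fulcrum (at 2.36 m from the right end) (the support reaction has zero arm there).
Beam weight: 36.1 × 10 = 361 N down at 2.09 m → arm 0.27 m, τ = 361 × 0.27 = 97.47 N·m clockwise.
Bag of cement: 38.3 × 10 = 383 N down at 2.15 m → arm 0.21 m, τ = 383 × 0.21 = 80.43 N·m clockwise.
Net moment of existing loads = 177.9 N·m clockwise.
The battery pack weighs 30.8 × 10 = 308 N and must supply an equal counterclockwise moment, so its lever arm about the fulcrum is 177.9 / 308 = 0.578 m.
That puts it at 2.36 + 0.578 = 2.94 m from the right end.

x ≈ 2.94 m from the right end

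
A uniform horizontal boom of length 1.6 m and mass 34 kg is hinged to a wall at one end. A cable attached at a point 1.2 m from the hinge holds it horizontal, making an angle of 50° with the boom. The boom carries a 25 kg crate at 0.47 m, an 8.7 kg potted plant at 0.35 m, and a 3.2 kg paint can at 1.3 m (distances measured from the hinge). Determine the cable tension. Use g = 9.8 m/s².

T ≈ 492 N

Taking torques about the hinge:
Beam weight: 34 × 9.8 = 333.2 N down at 0.8 m → arm 0.8 m, τ = 333.2 × 0.8 = 266.6 N·m clockwise.
Crate: 25 × 9.8 = 245 N down at 0.47 m → arm 0.47 m, τ = 245 × 0.47 = 115.1 N·m clockwise.
Potted plant: 8.7 × 9.8 = 85.26 N down at 0.35 m → arm 0.35 m, τ = 85.26 × 0.35 = 29.84 N·m clockwise.
Paint can: 3.2 × 9.8 = 31.36 N down at 1.3 m → arm 1.3 m, τ = 31.36 × 1.3 = 40.77 N·m clockwise.
Total clockwise load moment = 452.3 N·m.
The cable tension T acts at 1.2 m; only its component perpendicular to the boom, T sinθ, produces torque. sin 50° = 0.766.
Balancing moments: T × 1.2 × 0.766 = 452.3, giving T = 452.3 / 0.9192 = 492 N.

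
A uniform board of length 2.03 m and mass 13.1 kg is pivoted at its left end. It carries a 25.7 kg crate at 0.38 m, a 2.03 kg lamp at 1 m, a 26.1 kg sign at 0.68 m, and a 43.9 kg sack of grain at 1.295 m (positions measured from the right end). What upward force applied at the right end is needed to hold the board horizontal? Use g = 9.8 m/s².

About the left end:
Beam weight: 13.1 × 9.8 = 128.4 N down at 1.015 m → arm 1.015 m, τ = 128.4 × 1.015 = 130.3 N·m clockwise.
Crate: 25.7 × 9.8 = 251.9 N down at 0.38 m → arm 1.65 m, τ = 251.9 × 1.65 = 415.6 N·m clockwise.
Lamp: 2.03 × 9.8 = 19.89 N down at 1 m → arm 1.03 m, τ = 19.89 × 1.03 = 20.49 N·m clockwise.
Sign: 26.1 × 9.8 = 255.8 N down at 0.68 m → arm 1.35 m, τ = 255.8 × 1.35 = 345.3 N·m clockwise.
Sack of grain: 43.9 × 9.8 = 430.2 N down at 1.295 m → arm 0.735 m, τ = 430.2 × 0.735 = 316.2 N·m clockwise.
Net moment of the loads = 1228 N·m clockwise.
The upward force F acts at the right end, arm 2.03 m, giving F × 2.03 counterclockwise.
For rotational equilibrium, F × 2.03 = 1228, so F = 1228 / 2.03 = 605 N.

F ≈ 605 N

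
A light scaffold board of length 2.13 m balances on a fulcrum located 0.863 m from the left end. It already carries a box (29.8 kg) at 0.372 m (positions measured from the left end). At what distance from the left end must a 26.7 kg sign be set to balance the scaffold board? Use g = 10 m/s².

About the fulcrum (at 0.863 m from the left end):
Box: 29.8 × 10 = 298 N down at 0.372 m → arm 0.491 m, τ = 298 × 0.491 = 146.3 N·m counterclockwise.
Net moment of existing loads = 146.3 N·m counterclockwise.
The sign weighs 26.7 × 10 = 267 N and must supply an equal clockwise moment, so its lever arm about the fulcrum is 146.3 / 267 = 0.548 m.
That puts it at 0.863 + 0.548 = 1.41 m from the left end.

x ≈ 1.41 m from the left end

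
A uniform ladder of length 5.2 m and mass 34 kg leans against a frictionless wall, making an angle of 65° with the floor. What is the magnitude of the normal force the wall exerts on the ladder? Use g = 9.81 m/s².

N_wall ≈ 77.8 N

Take moments about the foot of the ladder.
Ladder weight 34×9.81 = 333.5 N acts at 2.6 m along the ladder; its horizontal arm is 2.6·cos65° = 1.099 m → τ = 366.5 N·m clockwise.
Wall normal N acts horizontally at the top; its moment arm is the height L sinθ = 5.2·sin65° = 4.713 m, counterclockwise.
Στ = 0 ⇒ N × 4.713 = 366.5 ⇒ N = 77.8 N.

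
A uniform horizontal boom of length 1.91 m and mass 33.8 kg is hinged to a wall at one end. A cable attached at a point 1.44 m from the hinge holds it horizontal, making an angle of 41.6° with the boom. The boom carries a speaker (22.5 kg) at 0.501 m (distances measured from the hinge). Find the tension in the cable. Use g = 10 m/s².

Taking torques about the hinge:
Beam weight: 33.8 × 10 = 338 N down at 0.955 m → arm 0.955 m, τ = 338 × 0.955 = 322.8 N·m clockwise.
Speaker: 22.5 × 10 = 225 N down at 0.501 m → arm 0.501 m, τ = 225 × 0.501 = 112.7 N·m clockwise.
Total clockwise load moment = 435.5 N·m.
The cable tension T acts at 1.44 m; only its component perpendicular to the boom, T sinθ, produces torque. sin 41.6° = 0.6639.
Setting net torque to zero: T × 1.44 × 0.6639 = 435.5 → T = 435.5 / 0.956 = 456 N.

T ≈ 456 N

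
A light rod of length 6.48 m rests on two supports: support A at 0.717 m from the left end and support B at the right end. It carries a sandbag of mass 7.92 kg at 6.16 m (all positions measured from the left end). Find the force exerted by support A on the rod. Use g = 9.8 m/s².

Take moments about support B.
Sandbag: 7.92 × 9.8 = 77.62 N down at 6.16 m → arm 0.32 m, τ = 77.62 × 0.32 = 24.84 N·m counterclockwise.
Net load moment about support B = 24.84 N·m counterclockwise.
Reaction R at support A is upward at 0.717 m, arm 5.763 m → moment R × 5.763 clockwise.
For rotational equilibrium, R × 5.763 = 24.84, so R = 4.31 N.

R_A ≈ 4.31 N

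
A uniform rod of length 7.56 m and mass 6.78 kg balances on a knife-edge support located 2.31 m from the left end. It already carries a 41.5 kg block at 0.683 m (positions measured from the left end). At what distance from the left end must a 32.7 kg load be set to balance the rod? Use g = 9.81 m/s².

Choose the knife-edge support (at 2.31 m from the left end) as the axis so the support reaction has zero arm there.
Beam weight: 6.78 × 9.81 = 66.51 N down at 3.78 m → arm 1.47 m, τ = 66.51 × 1.47 = 97.77 N·m clockwise.
Block: 41.5 × 9.81 = 407.1 N down at 0.683 m → arm 1.627 m, τ = 407.1 × 1.627 = 662.4 N·m counterclockwise.
Net moment of existing loads = 564.6 N·m counterclockwise.
The load weighs 32.7 × 9.81 = 320.8 N and must supply an equal clockwise moment, so its lever arm about the knife-edge support is 564.6 / 320.8 = 1.76 m.
That puts it at 2.31 + 1.76 = 4.07 m from the left end.

x ≈ 4.07 m from the left end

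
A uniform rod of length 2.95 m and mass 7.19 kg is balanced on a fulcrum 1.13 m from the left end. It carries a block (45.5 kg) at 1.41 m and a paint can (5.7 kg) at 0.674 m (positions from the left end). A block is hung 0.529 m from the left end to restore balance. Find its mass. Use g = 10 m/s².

m ≈ 21 kg

Taking torques about the fulcrum (at 1.13 m from the left end):
Beam weight: 7.19 × 10 = 71.9 N down at 1.475 m → arm 0.345 m, τ = 71.9 × 0.345 = 24.81 N·m clockwise.
Block: 45.5 × 10 = 455 N down at 1.41 m → arm 0.28 m, τ = 455 × 0.28 = 127.4 N·m clockwise.
Paint can: 5.7 × 10 = 57 N down at 0.674 m → arm 0.456 m, τ = 57 × 0.456 = 25.99 N·m counterclockwise.
Net moment of known loads = 126.2 N·m clockwise.
An unknown mass m at 0.529 m has arm 0.601 m; its moment is m·g·0.601 counterclockwise.
Setting net torque to zero: m × 10 × 0.601 = 126.2 → m = 126.2 / (10 × 0.601) = 21 kg.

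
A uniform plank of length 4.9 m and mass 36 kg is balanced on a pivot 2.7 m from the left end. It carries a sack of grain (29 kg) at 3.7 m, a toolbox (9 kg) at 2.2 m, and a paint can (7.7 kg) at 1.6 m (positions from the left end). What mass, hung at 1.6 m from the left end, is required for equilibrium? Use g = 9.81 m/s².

m ≈ 6.39 kg

Taking torques about the pivot (at 2.7 m from the left end):
Beam weight: 36 × 9.81 = 353.2 N down at 2.45 m → arm 0.25 m, τ = 353.2 × 0.25 = 88.3 N·m counterclockwise.
Sack of grain: 29 × 9.81 = 284.5 N down at 3.7 m → arm 1 m, τ = 284.5 × 1 = 284.5 N·m clockwise.
Toolbox: 9 × 9.81 = 88.29 N down at 2.2 m → arm 0.5 m, τ = 88.29 × 0.5 = 44.15 N·m counterclockwise.
Paint can: 7.7 × 9.81 = 75.54 N down at 1.6 m → arm 1.1 m, τ = 75.54 × 1.1 = 83.09 N·m counterclockwise.
Net moment of known loads = 68.96 N·m clockwise.
An unknown mass m at 1.6 m has arm 1.1 m; its moment is m·g·1.1 counterclockwise.
Balancing moments: m × 9.81 × 1.1 = 68.96, giving m = 68.96 / (9.81 × 1.1) = 6.39 kg.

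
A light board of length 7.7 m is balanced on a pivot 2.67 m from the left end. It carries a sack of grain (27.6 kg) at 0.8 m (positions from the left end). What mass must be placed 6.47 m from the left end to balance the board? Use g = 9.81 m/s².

Taking torques about the pivot (at 2.67 m from the left end):
Sack of grain: 27.6 × 9.81 = 270.8 N down at 0.8 m → arm 1.87 m, τ = 270.8 × 1.87 = 506.4 N·m counterclockwise.
Net moment of known loads = 506.4 N·m counterclockwise.
An unknown mass m at 6.47 m has arm 3.8 m; its moment is m·g·3.8 clockwise.
Στ = 0 ⇒ m × 9.81 × 3.8 = 506.4 ⇒ m = 506.4 / (9.81 × 3.8) = 13.6 kg.

m ≈ 13.6 kg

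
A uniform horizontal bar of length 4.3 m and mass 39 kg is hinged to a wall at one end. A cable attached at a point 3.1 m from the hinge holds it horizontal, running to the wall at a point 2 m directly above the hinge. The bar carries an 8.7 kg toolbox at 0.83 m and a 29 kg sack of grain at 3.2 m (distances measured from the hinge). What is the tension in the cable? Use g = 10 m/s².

T ≈ 1090 N

Choose the hinge as the axis so the unknown hinge reaction has zero arm there.
Beam weight: 39 × 10 = 390 N down at 2.15 m → arm 2.15 m, τ = 390 × 2.15 = 838.5 N·m clockwise.
Toolbox: 8.7 × 10 = 87 N down at 0.83 m → arm 0.83 m, τ = 87 × 0.83 = 72.21 N·m clockwise.
Sack of grain: 29 × 10 = 290 N down at 3.2 m → arm 3.2 m, τ = 290 × 3.2 = 928 N·m clockwise.
Total clockwise load moment = 1839 N·m.
The cable tension T acts at 3.1 m; only its component perpendicular to the bar, T sinθ, produces torque. sinθ = h/√(h²+d²) = 2/√(2²+3.1²) = 0.5421.
Στ = 0 ⇒ T × 3.1 × 0.5421 = 1839 ⇒ T = 1839 / 1.681 = 1090 N.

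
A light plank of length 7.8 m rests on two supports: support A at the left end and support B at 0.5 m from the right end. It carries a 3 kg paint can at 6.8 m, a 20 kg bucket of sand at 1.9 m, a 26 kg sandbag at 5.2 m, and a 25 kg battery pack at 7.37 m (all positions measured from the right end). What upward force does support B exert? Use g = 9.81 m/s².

R_B ≈ 268 N

About support A:
Paint can: 3 × 9.81 = 29.43 N down at 6.8 m → arm 1 m, τ = 29.43 × 1 = 29.43 N·m clockwise.
Bucket of sand: 20 × 9.81 = 196.2 N down at 1.9 m → arm 5.9 m, τ = 196.2 × 5.9 = 1158 N·m clockwise.
Sandbag: 26 × 9.81 = 255.1 N down at 5.2 m → arm 2.6 m, τ = 255.1 × 2.6 = 663.3 N·m clockwise.
Battery pack: 25 × 9.81 = 245.2 N down at 7.37 m → arm 0.43 m, τ = 245.2 × 0.43 = 105.4 N·m clockwise.
Net load moment about support A = 1956 N·m clockwise.
Reaction R at support B is upward at 0.5 m, arm 7.3 m → moment R × 7.3 counterclockwise.
Setting net torque to zero: R × 7.3 = 1956 → R = 268 N.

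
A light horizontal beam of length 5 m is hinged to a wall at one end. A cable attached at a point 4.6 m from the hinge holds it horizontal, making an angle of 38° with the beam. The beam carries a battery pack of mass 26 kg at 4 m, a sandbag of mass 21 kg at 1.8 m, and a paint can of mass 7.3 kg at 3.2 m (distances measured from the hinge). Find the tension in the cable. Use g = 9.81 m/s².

T ≈ 572 N

Sum moments about the hinge (the unknown hinge reaction has zero arm there).
Battery pack: 26 × 9.81 = 255.1 N down at 4 m → arm 4 m, τ = 255.1 × 4 = 1020 N·m clockwise.
Sandbag: 21 × 9.81 = 206 N down at 1.8 m → arm 1.8 m, τ = 206 × 1.8 = 370.8 N·m clockwise.
Paint can: 7.3 × 9.81 = 71.61 N down at 3.2 m → arm 3.2 m, τ = 71.61 × 3.2 = 229.2 N·m clockwise.
Total clockwise load moment = 1620 N·m.
The cable tension T acts at 4.6 m; only its component perpendicular to the beam, T sinθ, produces torque. sin 38° = 0.6157.
Balancing moments: T × 4.6 × 0.6157 = 1620, giving T = 1620 / 2.832 = 572 N.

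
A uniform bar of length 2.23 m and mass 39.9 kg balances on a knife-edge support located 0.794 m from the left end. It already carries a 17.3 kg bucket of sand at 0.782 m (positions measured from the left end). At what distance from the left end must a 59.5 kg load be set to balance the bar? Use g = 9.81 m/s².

Take moments about the knife-edge support (at 0.794 m from the left end).
Beam weight: 39.9 × 9.81 = 391.4 N down at 1.115 m → arm 0.321 m, τ = 391.4 × 0.321 = 125.6 N·m clockwise.
Bucket of sand: 17.3 × 9.81 = 169.7 N down at 0.782 m → arm 0.012 m, τ = 169.7 × 0.012 = 2.036 N·m counterclockwise.
Net moment of existing loads = 123.6 N·m clockwise.
The load weighs 59.5 × 9.81 = 583.7 N and must supply an equal counterclockwise moment, so its lever arm about the knife-edge support is 123.6 / 583.7 = 0.212 m.
That puts it at 0.794 − 0.212 = 0.582 m from the left end.

x ≈ 0.582 m from the left end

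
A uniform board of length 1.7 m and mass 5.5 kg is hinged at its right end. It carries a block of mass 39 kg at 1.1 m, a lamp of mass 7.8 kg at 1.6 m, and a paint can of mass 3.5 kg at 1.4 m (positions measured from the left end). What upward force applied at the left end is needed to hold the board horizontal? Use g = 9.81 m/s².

Sum moments about the right end (the unknown pivot reaction has zero arm there).
Beam weight: 5.5 × 9.81 = 53.96 N down at 0.85 m → arm 0.85 m, τ = 53.96 × 0.85 = 45.87 N·m counterclockwise.
Block: 39 × 9.81 = 382.6 N down at 1.1 m → arm 0.6 m, τ = 382.6 × 0.6 = 229.6 N·m counterclockwise.
Lamp: 7.8 × 9.81 = 76.52 N down at 1.6 m → arm 0.1 m, τ = 76.52 × 0.1 = 7.652 N·m counterclockwise.
Paint can: 3.5 × 9.81 = 34.34 N down at 1.4 m → arm 0.3 m, τ = 34.34 × 0.3 = 10.3 N·m counterclockwise.
Net moment of the loads = 293.4 N·m counterclockwise.
The upward force F acts at the left end, arm 1.7 m, giving F × 1.7 clockwise.
For rotational equilibrium, F × 1.7 = 293.4, so F = 293.4 / 1.7 = 173 N.

F ≈ 173 N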